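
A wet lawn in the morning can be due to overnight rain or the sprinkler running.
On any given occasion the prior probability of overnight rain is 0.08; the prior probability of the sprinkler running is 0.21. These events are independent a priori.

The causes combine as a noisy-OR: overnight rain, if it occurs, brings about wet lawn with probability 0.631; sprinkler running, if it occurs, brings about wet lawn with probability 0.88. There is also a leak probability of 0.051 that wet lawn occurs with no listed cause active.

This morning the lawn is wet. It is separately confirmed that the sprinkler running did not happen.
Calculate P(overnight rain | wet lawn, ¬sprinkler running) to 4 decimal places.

Under noisy-OR, P(wet lawn | causes) = 1 − (1−0.051)·∏(1−qᵢ) over the active causes.
P(wet lawn | ¬sprinkler running) = 0.051·0.92 + 0.649819·0.08 = 0.046920 + 0.051986 = 0.098906
Of this, 0.051986 comes from 0.649819·0.08 (the overnight rain=true cases).
So P(overnight rain | wet lawn, ¬sprinkler running) = 0.051986/0.098906 ≈ 0.5256.

P(overnight rain | wet lawn, ¬sprinkler running) ≈ 0.5256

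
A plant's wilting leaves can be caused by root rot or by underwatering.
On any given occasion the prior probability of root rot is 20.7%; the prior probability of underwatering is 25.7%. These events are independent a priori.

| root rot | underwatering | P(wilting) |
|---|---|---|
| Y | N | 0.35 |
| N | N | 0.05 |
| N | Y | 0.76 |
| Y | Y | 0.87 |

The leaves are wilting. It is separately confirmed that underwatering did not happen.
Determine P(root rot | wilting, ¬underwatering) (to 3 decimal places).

P(root rot | wilting, ¬underwatering) ≈ 0.646

Sum P(wilting|·) weighted by the priors over both values of root rot:
  P(wilting | ¬underwatering) = 0.05*0.793 + 0.35*0.207
        = 0.039650 + 0.072450 = 0.112100
Keeping only the root rot-present terms gives 0.072450, so
  P(root rot | wilting, ¬underwatering) = 0.072450 / 0.112100 ≈ 0.646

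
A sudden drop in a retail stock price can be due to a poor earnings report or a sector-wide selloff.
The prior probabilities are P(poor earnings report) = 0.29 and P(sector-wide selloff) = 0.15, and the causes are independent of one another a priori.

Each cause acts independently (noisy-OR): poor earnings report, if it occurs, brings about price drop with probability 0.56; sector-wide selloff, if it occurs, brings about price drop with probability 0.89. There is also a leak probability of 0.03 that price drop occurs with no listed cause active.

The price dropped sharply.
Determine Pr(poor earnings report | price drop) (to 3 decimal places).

Pr(poor earnings report | price drop) ≈ 0.617

Under noisy-OR, P(price drop | causes) = 1 − (1−0.03)·∏(1−qᵢ) over the active causes.
P(price drop) = 0.03×0.71×0.85 + 0.8933×0.71×0.15 + 0.5732×0.29×0.85 + 0.953052×0.29×0.15 = 0.018105 + 0.095136 + 0.141294 + 0.041458 = 0.295993
Restricting to configurations with poor earnings report present: 0.141294 + 0.041458 = 0.182752.
So P(poor earnings report | price drop) = 0.182752/0.295993 ≈ 0.617.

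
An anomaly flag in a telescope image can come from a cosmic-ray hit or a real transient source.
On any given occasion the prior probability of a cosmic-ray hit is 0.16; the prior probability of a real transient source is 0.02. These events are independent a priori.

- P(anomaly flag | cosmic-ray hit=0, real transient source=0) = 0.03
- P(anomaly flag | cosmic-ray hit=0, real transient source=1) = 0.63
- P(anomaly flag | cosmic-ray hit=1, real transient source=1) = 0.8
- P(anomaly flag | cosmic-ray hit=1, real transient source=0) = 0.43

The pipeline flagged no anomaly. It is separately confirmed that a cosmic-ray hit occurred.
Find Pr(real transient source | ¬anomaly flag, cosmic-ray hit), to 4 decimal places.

P(¬anomaly flag | cosmic-ray hit) = 0.57×0.98 + 0.2×0.02 = 0.558600 + 0.004000 = 0.562600
Of this, 0.004000 comes from 0.2×0.02 (the real transient source=true cases).
So P(real transient source | ¬anomaly flag, cosmic-ray hit) = 0.004000/0.562600 ≈ 0.0071.

Pr(real transient source | ¬anomaly flag, cosmic-ray hit) ≈ 0.0071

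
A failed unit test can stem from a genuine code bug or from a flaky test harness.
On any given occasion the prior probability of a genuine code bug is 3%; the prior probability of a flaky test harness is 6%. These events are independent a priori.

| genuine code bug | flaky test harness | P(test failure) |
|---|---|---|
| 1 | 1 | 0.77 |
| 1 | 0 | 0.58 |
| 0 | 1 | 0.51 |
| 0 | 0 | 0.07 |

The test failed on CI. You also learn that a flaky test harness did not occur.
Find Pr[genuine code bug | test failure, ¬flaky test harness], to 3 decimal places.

Pr[genuine code bug | test failure, ¬flaky test harness] ≈ 0.204

P(test failure | ¬flaky test harness) = 0.07*0.97 + 0.58*0.03 = 0.067900 + 0.017400 = 0.085300
Restricting to configurations with genuine code bug present: 0.58*0.03 = 0.017400.
Hence the posterior is 0.017400/0.085300 ≈ 0.204.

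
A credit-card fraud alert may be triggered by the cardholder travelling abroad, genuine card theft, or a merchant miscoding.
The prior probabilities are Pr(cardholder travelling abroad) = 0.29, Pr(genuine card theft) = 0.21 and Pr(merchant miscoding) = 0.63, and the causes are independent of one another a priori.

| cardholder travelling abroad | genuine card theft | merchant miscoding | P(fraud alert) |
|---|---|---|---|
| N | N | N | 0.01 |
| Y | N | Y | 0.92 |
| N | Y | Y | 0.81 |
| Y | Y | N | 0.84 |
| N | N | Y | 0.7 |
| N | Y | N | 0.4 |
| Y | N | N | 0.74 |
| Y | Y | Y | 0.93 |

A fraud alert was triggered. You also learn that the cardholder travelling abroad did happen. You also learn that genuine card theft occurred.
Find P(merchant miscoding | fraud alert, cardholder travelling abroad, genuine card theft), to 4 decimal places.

P(merchant miscoding | fraud alert, cardholder travelling abroad, genuine card theft) ≈ 0.6534

P(fraud alert | cardholder travelling abroad, genuine card theft) = 0.84·0.37 + 0.93·0.63 = 0.310800 + 0.585900 = 0.896700
Of this, 0.585900 comes from 0.93·0.63 (the merchant miscoding=true cases).
So P(merchant miscoding | fraud alert, cardholder travelling abroad, genuine card theft) = 0.585900/0.896700 ≈ 0.6534.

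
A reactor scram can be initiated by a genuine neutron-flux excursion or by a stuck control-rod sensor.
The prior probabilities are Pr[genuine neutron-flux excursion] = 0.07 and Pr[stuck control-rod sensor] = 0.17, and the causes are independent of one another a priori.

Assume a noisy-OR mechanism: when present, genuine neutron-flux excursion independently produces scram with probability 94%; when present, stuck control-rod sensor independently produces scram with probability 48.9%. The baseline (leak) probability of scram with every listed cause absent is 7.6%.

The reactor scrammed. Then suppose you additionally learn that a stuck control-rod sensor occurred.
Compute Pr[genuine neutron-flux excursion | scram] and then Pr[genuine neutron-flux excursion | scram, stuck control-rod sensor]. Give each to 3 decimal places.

Under noisy-OR, P(scram | causes) = 1 − (1−0.076)·∏(1−qᵢ) over the active causes.
P(scram) = 0.076*0.93*0.83 + 0.527836*0.93*0.17 + 0.94456*0.07*0.83 + 0.97167*0.07*0.17 = 0.058664 + 0.083451 + 0.054879 + 0.011563 = 0.208557
The genuine neutron-flux excursion-present share is 0.054879 + 0.011563 = 0.066442.
So P(genuine neutron-flux excursion | scram) = 0.066442/0.208557 ≈ 0.319.

With the extra evidence:
By total probability over both values of genuine neutron-flux excursion:
  P(scram | stuck control-rod sensor) = 0.527836*0.93 + 0.97167*0.07
        = 0.490887 + 0.068017 = 0.558904
Keeping only the genuine neutron-flux excursion-present terms gives 0.068017, so
  P(genuine neutron-flux excursion | scram, stuck control-rod sensor) = 0.068017 / 0.558904 ≈ 0.122
Conditioning on stuck control-rod sensor lowers the posterior on genuine neutron-flux excursion: the classic explaining-away effect in a common-effect structure.

Pr[genuine neutron-flux excursion | scram] ≈ 0.319; Pr[genuine neutron-flux excursion | scram, stuck control-rod sensor] ≈ 0.122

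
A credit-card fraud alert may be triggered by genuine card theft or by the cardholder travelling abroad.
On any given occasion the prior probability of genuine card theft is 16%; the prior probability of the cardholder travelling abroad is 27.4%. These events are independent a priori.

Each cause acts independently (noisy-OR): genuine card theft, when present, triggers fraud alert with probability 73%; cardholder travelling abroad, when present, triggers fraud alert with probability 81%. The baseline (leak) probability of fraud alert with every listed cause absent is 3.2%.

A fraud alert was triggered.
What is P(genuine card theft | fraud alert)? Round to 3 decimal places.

Under noisy-OR, P(fraud alert | causes) = 1 − (1−0.032)·∏(1−qᵢ) over the active causes.
Weight on genuine card theft=true, given the evidence: 0.085800 + 0.041663 = 0.127463
Normalizer over all consistent configurations: 0.032×0.84×0.726 + 0.81608×0.84×0.274 + 0.73864×0.16×0.726 + 0.950342×0.16×0.274 = 0.334807
Posterior = 0.127463 / 0.334807 ≈ 0.381

P(genuine card theft | fraud alert) ≈ 0.381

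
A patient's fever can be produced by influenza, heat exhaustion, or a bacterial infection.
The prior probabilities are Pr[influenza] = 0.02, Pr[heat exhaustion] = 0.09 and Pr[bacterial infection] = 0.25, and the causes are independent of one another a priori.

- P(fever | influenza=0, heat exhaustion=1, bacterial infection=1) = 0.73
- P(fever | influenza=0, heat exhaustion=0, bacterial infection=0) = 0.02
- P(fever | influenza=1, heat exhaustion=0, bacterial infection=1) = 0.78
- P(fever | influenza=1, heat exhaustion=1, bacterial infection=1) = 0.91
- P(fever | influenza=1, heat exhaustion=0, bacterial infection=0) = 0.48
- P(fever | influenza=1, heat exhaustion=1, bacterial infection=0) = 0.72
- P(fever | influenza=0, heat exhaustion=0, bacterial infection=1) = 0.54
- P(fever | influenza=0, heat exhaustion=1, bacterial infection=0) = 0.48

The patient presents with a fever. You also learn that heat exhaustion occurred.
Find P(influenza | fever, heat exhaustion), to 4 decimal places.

P(influenza | fever, heat exhaustion) ≈ 0.0281

P(fever | heat exhaustion) = 0.48·0.98·0.75 + 0.73·0.98·0.25 + 0.72·0.02·0.75 + 0.91·0.02·0.25 = 0.352800 + 0.178850 + 0.010800 + 0.004550 = 0.547000
Restricting to configurations with influenza present: 0.010800 + 0.004550 = 0.015350.
So P(influenza | fever, heat exhaustion) = 0.015350/0.547000 ≈ 0.0281.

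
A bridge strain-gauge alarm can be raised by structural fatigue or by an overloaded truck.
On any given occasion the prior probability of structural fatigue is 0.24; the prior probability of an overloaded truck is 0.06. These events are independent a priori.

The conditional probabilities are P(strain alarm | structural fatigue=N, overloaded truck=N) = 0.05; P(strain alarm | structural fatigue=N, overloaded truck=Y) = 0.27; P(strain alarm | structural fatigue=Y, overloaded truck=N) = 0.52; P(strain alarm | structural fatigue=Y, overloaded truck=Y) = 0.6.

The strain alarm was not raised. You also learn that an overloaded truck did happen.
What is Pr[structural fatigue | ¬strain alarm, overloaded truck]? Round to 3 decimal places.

P(¬strain alarm | overloaded truck) = 0.73*0.76 + 0.4*0.24 = 0.554800 + 0.096000 = 0.650800
Restricting to configurations with structural fatigue present: 0.4*0.24 = 0.096000.
So P(structural fatigue | ¬strain alarm, overloaded truck) = 0.096000/0.650800 ≈ 0.148.

Pr[structural fatigue | ¬strain alarm, overloaded truck] ≈ 0.148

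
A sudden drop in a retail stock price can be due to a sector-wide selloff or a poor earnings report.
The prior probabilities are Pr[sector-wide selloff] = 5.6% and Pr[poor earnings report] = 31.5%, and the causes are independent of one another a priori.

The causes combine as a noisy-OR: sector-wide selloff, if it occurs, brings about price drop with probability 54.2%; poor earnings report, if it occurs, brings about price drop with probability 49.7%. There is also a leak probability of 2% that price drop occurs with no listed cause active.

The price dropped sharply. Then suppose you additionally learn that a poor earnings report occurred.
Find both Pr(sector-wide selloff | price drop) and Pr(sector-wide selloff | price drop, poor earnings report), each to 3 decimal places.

Pr(sector-wide selloff | price drop) ≈ 0.175; Pr(sector-wide selloff | price drop, poor earnings report) ≈ 0.083

Under noisy-OR, P(price drop | causes) = 1 − (1−0.02)·∏(1−qᵢ) over the active causes.
By total probability over the 4 (sector-wide selloff, poor earnings report) configurations:
  P(price drop) = 0.02×0.944×0.685 + 0.50706×0.944×0.315 + 0.55116×0.056×0.685 + 0.774233×0.056×0.315
        = 0.012933 + 0.150779 + 0.021142 + 0.013657 = 0.198511
The terms with sector-wide selloff present sum to 0.034799, so
  P(sector-wide selloff | price drop) = 0.034799 / 0.198511 ≈ 0.175

Now condition on the additional information:
P(price drop | poor earnings report) = 0.50706×0.944 + 0.774233×0.056 = 0.478665 + 0.043357 = 0.522022
Restricting to configurations with sector-wide selloff present: 0.774233×0.056 = 0.043357.
Hence the posterior is 0.043357/0.522022 ≈ 0.083.
This is intercausal reasoning (explaining away): once poor earnings report accounts for the price drop, sector-wide selloff becomes less likely.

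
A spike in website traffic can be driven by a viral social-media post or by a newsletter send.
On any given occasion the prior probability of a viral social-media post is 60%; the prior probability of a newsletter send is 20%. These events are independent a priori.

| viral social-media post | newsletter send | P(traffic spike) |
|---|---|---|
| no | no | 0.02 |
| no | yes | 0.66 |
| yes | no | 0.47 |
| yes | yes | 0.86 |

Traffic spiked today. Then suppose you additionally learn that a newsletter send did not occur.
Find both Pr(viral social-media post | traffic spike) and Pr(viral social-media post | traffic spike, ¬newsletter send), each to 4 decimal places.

Pr(viral social-media post | traffic spike) ≈ 0.8474; Pr(viral social-media post | traffic spike, ¬newsletter send) ≈ 0.9724

By total probability over the 4 (viral social-media post, newsletter send) configurations:
  P(traffic spike) = 0.02×0.4×0.8 + 0.66×0.4×0.2 + 0.47×0.6×0.8 + 0.86×0.6×0.2
        = 0.006400 + 0.052800 + 0.225600 + 0.103200 = 0.388000
Keeping only the viral social-media post-present terms gives 0.328800, so
  P(viral social-media post | traffic spike) = 0.328800 / 0.388000 ≈ 0.8474

Now condition on the additional information:
Weight on viral social-media post=true, given the evidence: 0.47×0.6 = 0.282000
Denominator P(traffic spike | ¬newsletter send): 0.02×0.4 + 0.47×0.6 = 0.290000
Posterior = 0.282000 / 0.290000 ≈ 0.9724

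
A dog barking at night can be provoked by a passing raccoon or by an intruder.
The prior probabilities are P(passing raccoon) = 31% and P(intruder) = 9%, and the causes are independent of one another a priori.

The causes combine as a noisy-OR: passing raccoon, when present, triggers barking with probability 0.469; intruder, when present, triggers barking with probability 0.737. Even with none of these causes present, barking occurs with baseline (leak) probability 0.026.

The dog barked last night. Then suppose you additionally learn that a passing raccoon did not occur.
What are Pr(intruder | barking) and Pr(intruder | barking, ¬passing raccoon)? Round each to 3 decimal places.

Under noisy-OR, P(barking | causes) = 1 − (1−0.026)·∏(1−qᵢ) over the active causes.
Numerator (weight on configurations with intruder): 0.046192 + 0.024105 = 0.070297
Normalizer over all consistent configurations: 0.026×0.69×0.91 + 0.743838×0.69×0.09 + 0.482806×0.31×0.91 + 0.863978×0.31×0.09 = 0.222822
Posterior = 0.070297 / 0.222822 ≈ 0.315

Now condition on the additional information:
P(barking | ¬passing raccoon) = 0.026×0.91 + 0.743838×0.09 = 0.023660 + 0.066945 = 0.090605
Of this, 0.066945 comes from 0.743838×0.09 (the intruder=true cases).
So P(intruder | barking, ¬passing raccoon) = 0.066945/0.090605 ≈ 0.739.
With passing raccoon excluded, intruder must carry more of the explanatory weight for the barking.

Pr(intruder | barking) ≈ 0.315; Pr(intruder | barking, ¬passing raccoon) ≈ 0.739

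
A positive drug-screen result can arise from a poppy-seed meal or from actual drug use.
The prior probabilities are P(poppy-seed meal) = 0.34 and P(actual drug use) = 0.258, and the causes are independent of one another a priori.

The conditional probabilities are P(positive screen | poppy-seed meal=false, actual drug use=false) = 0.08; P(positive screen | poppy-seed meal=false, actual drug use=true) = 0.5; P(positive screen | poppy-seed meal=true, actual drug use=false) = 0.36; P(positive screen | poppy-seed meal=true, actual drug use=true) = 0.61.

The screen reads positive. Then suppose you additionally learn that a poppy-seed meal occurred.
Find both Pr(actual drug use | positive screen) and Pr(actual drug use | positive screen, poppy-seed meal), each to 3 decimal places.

By total probability over the 4 (poppy-seed meal, actual drug use) configurations:
  P(positive screen) = 0.08*0.66*0.742 + 0.5*0.66*0.258 + 0.36*0.34*0.742 + 0.61*0.34*0.258
        = 0.039178 + 0.085140 + 0.090821 + 0.053509 = 0.268648
Keeping only the actual drug use-present terms gives 0.138649, so
  P(actual drug use | positive screen) = 0.138649 / 0.268648 ≈ 0.516

Now also conditioning on poppy-seed meal=true:
P(positive screen | poppy-seed meal) = 0.36*0.742 + 0.61*0.258 = 0.267120 + 0.157380 = 0.424500
Restricting to configurations with actual drug use present: 0.61*0.258 = 0.157380.
Hence the posterior is 0.157380/0.424500 ≈ 0.371.

Pr(actual drug use | positive screen) ≈ 0.516; Pr(actual drug use | positive screen, poppy-seed meal) ≈ 0.371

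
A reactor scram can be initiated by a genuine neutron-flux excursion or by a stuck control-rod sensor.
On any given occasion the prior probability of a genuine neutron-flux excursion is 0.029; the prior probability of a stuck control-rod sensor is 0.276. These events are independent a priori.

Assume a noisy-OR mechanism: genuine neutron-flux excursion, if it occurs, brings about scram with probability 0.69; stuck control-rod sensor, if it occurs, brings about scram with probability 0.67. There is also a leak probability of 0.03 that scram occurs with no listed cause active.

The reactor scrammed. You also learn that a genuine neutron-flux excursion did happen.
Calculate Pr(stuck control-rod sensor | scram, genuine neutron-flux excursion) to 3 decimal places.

Under noisy-OR, P(scram | causes) = 1 − (1−0.03)·∏(1−qᵢ) over the active causes.
Numerator (weight on configurations with stuck control-rod sensor): 0.900769·0.276 = 0.248612
Normalizer over all consistent configurations: 0.6993·0.724 + 0.900769·0.276 = 0.754905
Posterior = 0.248612 / 0.754905 ≈ 0.329

Pr(stuck control-rod sensor | scram, genuine neutron-flux excursion) ≈ 0.329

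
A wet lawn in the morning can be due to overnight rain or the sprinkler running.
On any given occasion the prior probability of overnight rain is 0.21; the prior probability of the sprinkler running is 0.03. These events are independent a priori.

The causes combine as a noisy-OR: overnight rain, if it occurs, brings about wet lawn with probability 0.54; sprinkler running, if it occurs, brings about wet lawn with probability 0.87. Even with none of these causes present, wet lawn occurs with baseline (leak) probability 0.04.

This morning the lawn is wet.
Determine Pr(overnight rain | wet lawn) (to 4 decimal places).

Under noisy-OR, P(wet lawn | causes) = 1 − (1−0.04)·∏(1−qᵢ) over the active causes.
By total probability over the 4 (overnight rain, sprinkler running) configurations:
  P(wet lawn) = 0.04×0.79×0.97 + 0.8752×0.79×0.03 + 0.5584×0.21×0.97 + 0.942592×0.21×0.03
        = 0.030652 + 0.020742 + 0.113746 + 0.005938 = 0.171078
Keeping only the overnight rain-present terms gives 0.119684, so
  P(overnight rain | wet lawn) = 0.119684 / 0.171078 ≈ 0.6996

Pr(overnight rain | wet lawn) ≈ 0.6996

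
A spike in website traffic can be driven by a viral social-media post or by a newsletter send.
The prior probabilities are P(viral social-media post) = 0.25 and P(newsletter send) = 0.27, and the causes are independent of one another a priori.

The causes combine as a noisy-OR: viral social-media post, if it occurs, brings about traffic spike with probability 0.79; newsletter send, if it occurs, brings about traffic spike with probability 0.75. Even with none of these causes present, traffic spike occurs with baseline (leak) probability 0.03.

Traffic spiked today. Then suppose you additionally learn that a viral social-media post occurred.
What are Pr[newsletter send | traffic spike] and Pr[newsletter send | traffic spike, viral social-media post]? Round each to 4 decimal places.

Pr[newsletter send | traffic spike] ≈ 0.5735; Pr[newsletter send | traffic spike, viral social-media post] ≈ 0.3060

Under noisy-OR, P(traffic spike | causes) = 1 − (1−0.03)·∏(1−qᵢ) over the active causes.
By total probability over the 4 (viral social-media post, newsletter send) configurations:
  P(traffic spike) = 0.03·0.75·0.73 + 0.7575·0.75·0.27 + 0.7963·0.25·0.73 + 0.949075·0.25·0.27
        = 0.016425 + 0.153394 + 0.145325 + 0.064063 = 0.379207
The terms with newsletter send present sum to 0.217457, so
  P(newsletter send | traffic spike) = 0.217457 / 0.379207 ≈ 0.5735

With the extra evidence:
Enumerate both values of newsletter send and weight by the priors:
  P(traffic spike | viral social-media post) = 0.7963·0.73 + 0.949075·0.27
        = 0.581299 + 0.256250 = 0.837549
Keeping only the newsletter send-present terms gives 0.256250, so
  P(newsletter send | traffic spike, viral social-media post) = 0.256250 / 0.837549 ≈ 0.3060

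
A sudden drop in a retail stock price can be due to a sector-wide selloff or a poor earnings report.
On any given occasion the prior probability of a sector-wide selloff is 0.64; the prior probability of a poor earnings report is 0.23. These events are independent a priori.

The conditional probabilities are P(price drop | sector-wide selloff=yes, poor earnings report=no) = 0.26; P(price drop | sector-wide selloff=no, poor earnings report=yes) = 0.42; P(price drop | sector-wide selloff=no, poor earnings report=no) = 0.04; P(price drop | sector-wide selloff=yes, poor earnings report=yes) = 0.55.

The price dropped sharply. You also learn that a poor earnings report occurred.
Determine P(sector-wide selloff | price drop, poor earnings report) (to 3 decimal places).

P(sector-wide selloff | price drop, poor earnings report) ≈ 0.700

P(price drop | poor earnings report) = 0.42·0.36 + 0.55·0.64 = 0.151200 + 0.352000 = 0.503200
Restricting to configurations with sector-wide selloff present: 0.55·0.64 = 0.352000.
Hence the posterior is 0.352000/0.503200 ≈ 0.700.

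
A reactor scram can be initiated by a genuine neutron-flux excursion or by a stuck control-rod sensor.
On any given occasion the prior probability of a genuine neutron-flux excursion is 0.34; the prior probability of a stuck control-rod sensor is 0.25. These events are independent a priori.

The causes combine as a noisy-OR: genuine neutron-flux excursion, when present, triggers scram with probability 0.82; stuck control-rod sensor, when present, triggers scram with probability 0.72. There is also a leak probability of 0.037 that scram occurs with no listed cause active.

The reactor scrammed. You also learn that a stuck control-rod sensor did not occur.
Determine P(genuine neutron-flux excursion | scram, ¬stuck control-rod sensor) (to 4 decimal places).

P(genuine neutron-flux excursion | scram, ¬stuck control-rod sensor) ≈ 0.9201

Under noisy-OR, P(scram | causes) = 1 − (1−0.037)·∏(1−qᵢ) over the active causes.
Numerator (weight on configurations with genuine neutron-flux excursion): 0.82666·0.34 = 0.281064
Denominator P(scram | ¬stuck control-rod sensor): 0.037·0.66 + 0.82666·0.34 = 0.305484
Posterior = 0.281064 / 0.305484 ≈ 0.9201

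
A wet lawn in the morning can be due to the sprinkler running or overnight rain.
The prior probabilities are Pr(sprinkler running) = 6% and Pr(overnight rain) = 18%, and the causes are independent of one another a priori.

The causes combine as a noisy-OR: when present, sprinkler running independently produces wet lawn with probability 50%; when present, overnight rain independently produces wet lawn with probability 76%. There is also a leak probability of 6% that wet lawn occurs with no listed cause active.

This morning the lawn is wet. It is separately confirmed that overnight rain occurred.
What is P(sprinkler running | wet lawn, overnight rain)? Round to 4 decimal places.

P(sprinkler running | wet lawn, overnight rain) ≈ 0.0681

Under noisy-OR, P(wet lawn | causes) = 1 − (1−0.06)·∏(1−qᵢ) over the active causes.
Sum P(wet lawn|·) weighted by the priors over both values of sprinkler running:
  P(wet lawn | overnight rain) = 0.7744×0.94 + 0.8872×0.06
        = 0.727936 + 0.053232 = 0.781168
Keeping only the sprinkler running-present terms gives 0.053232, so
  P(sprinkler running | wet lawn, overnight rain) = 0.053232 / 0.781168 ≈ 0.0681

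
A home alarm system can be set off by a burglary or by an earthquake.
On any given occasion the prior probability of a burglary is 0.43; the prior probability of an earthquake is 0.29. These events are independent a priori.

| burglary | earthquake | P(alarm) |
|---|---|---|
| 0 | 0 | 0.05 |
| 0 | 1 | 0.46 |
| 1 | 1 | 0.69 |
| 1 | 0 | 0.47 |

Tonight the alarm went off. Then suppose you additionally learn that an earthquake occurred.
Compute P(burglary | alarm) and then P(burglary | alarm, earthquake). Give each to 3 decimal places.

P(burglary | alarm) ≈ 0.705; P(burglary | alarm, earthquake) ≈ 0.531

P(alarm) = 0.05×0.57×0.71 + 0.46×0.57×0.29 + 0.47×0.43×0.71 + 0.69×0.43×0.29 = 0.020235 + 0.076038 + 0.143491 + 0.086043 = 0.325807
The burglary-present share is 0.143491 + 0.086043 = 0.229534.
P(burglary | alarm) = 0.229534 / 0.325807 ≈ 0.705

With the extra evidence:
P(alarm | earthquake) = 0.46×0.57 + 0.69×0.43 = 0.262200 + 0.296700 = 0.558900
The burglary-present share is 0.69×0.43 = 0.296700.
So P(burglary | alarm, earthquake) = 0.296700/0.558900 ≈ 0.531.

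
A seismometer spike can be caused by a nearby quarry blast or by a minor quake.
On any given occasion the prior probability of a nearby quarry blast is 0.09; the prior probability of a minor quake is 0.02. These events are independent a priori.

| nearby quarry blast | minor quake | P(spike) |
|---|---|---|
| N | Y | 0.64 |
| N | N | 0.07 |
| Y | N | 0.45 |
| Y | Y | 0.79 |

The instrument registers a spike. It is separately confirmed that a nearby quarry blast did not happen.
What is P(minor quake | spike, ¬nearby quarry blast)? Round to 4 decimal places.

P(minor quake | spike, ¬nearby quarry blast) ≈ 0.1572

P(spike | ¬nearby quarry blast) = 0.07·0.98 + 0.64·0.02 = 0.068600 + 0.012800 = 0.081400
Of this, 0.012800 comes from 0.64·0.02 (the minor quake=true cases).
So P(minor quake | spike, ¬nearby quarry blast) = 0.012800/0.081400 ≈ 0.1572.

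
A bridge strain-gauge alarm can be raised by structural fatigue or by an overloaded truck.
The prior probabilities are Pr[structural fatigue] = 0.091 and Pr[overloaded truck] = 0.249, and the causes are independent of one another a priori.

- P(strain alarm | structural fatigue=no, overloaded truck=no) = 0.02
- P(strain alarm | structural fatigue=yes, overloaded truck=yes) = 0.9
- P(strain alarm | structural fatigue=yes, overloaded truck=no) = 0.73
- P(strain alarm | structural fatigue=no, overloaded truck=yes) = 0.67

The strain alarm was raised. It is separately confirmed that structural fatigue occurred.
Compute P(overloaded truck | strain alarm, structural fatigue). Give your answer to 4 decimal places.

By total probability over both values of overloaded truck:
  P(strain alarm | structural fatigue) = 0.73×0.751 + 0.9×0.249
        = 0.548230 + 0.224100 = 0.772330
Configurations with overloaded truck contribute 0.224100, so
  P(overloaded truck | strain alarm, structural fatigue) = 0.224100 / 0.772330 ≈ 0.2902

P(overloaded truck | strain alarm, structural fatigue) ≈ 0.2902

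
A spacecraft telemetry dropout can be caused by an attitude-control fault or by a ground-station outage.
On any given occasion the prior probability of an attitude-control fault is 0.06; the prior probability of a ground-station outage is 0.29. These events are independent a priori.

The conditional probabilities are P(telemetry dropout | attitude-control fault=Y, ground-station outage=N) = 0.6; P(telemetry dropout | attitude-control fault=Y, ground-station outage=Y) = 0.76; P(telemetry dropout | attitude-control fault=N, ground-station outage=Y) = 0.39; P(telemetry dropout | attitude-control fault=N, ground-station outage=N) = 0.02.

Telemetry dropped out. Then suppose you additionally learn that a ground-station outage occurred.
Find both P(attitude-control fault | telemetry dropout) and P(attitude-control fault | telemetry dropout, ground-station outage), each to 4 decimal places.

P(attitude-control fault | telemetry dropout) ≈ 0.2448; P(attitude-control fault | telemetry dropout, ground-station outage) ≈ 0.1106

P(telemetry dropout) = 0.02·0.94·0.71 + 0.39·0.94·0.29 + 0.6·0.06·0.71 + 0.76·0.06·0.29 = 0.013348 + 0.106314 + 0.025560 + 0.013224 = 0.158446
Restricting to configurations with attitude-control fault present: 0.025560 + 0.013224 = 0.038784.
P(attitude-control fault | telemetry dropout) = 0.038784 / 0.158446 ≈ 0.2448

Now condition on the additional information:
Sum P(telemetry dropout|·) weighted by the priors over both values of attitude-control fault:
  P(telemetry dropout | ground-station outage) = 0.39*0.94 + 0.76*0.06
        = 0.366600 + 0.045600 = 0.412200
Configurations with attitude-control fault contribute 0.045600, so
  P(attitude-control fault | telemetry dropout, ground-station outage) = 0.045600 / 0.412200 ≈ 0.1106
Conditioning on ground-station outage lowers the posterior on attitude-control fault: the classic explaining-away effect in a common-effect structure.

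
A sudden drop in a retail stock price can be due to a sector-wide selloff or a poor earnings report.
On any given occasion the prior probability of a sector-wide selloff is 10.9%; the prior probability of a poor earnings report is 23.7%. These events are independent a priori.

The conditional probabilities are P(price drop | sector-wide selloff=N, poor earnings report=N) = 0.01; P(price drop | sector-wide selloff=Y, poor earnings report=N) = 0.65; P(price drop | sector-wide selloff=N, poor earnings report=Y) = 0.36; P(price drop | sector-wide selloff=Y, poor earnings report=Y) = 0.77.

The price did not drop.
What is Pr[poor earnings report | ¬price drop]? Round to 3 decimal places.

For the numerator, keep only poor earnings report=true terms: 0.135147 + 0.005942 = 0.141089
Normalizer over all consistent configurations: 0.99×0.891×0.763 + 0.64×0.891×0.237 + 0.35×0.109×0.763 + 0.23×0.109×0.237 = 0.843232
Posterior = 0.141089 / 0.843232 ≈ 0.167

Pr[poor earnings report | ¬price drop] ≈ 0.167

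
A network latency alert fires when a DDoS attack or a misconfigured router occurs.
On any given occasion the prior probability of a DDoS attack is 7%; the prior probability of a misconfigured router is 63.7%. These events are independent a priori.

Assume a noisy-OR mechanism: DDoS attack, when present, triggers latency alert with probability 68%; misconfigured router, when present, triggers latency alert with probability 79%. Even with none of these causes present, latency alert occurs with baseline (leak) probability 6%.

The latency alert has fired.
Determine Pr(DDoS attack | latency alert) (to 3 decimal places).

Under noisy-OR, P(latency alert | causes) = 1 − (1−0.06)·∏(1−qᵢ) over the active causes.
P(latency alert) = 0.06×0.93×0.363 + 0.8026×0.93×0.637 + 0.6992×0.07×0.363 + 0.936832×0.07×0.637 = 0.020255 + 0.475468 + 0.017767 + 0.041773 = 0.555263
The DDoS attack-present share is 0.017767 + 0.041773 = 0.059540.
Hence the posterior is 0.059540/0.555263 ≈ 0.107.

Pr(DDoS attack | latency alert) ≈ 0.107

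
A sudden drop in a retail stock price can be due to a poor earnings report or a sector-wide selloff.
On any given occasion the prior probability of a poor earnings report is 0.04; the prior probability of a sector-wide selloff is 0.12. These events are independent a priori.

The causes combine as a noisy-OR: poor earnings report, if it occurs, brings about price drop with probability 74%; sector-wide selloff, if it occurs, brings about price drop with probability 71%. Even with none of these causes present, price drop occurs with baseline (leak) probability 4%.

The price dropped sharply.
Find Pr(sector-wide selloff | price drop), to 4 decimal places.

Under noisy-OR, P(price drop | causes) = 1 − (1−0.04)·∏(1−qᵢ) over the active causes.
Numerator (weight on configurations with sector-wide selloff): 0.083128 + 0.004453 = 0.087581
The normalizing constant is 0.04*0.96*0.88 + 0.7216*0.96*0.12 + 0.7504*0.04*0.88 + 0.927616*0.04*0.12 = 0.147787
P(sector-wide selloff | price drop) = 0.087581/0.147787 ≈ 0.5926

Pr(sector-wide selloff | price drop) ≈ 0.5926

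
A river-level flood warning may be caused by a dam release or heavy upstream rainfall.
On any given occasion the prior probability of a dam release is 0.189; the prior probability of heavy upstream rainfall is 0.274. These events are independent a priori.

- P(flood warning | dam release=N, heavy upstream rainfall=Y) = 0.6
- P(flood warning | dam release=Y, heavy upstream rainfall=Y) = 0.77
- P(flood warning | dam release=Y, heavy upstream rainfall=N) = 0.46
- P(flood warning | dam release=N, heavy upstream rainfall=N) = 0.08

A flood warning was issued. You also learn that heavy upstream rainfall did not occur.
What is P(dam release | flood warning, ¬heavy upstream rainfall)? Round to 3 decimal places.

P(flood warning | ¬heavy upstream rainfall) = 0.08·0.811 + 0.46·0.189 = 0.064880 + 0.086940 = 0.151820
Of this, 0.086940 comes from 0.46·0.189 (the dam release=true cases).
Hence the posterior is 0.086940/0.151820 ≈ 0.573.

P(dam release | flood warning, ¬heavy upstream rainfall) ≈ 0.573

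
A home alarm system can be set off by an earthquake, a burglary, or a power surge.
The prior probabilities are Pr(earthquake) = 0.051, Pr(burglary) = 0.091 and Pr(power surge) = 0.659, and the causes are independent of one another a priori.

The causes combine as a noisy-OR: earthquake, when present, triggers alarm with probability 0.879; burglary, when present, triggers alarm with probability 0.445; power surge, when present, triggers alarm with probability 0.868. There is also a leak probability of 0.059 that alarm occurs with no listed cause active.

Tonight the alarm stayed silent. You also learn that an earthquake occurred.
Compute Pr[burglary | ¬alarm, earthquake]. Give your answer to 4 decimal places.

Under noisy-OR, P(alarm | causes) = 1 − (1−0.059)·∏(1−qᵢ) over the active causes.
P(¬alarm | earthquake) = 0.113861*0.909*0.341 + 0.01503*0.909*0.659 + 0.063193*0.091*0.341 + 0.008341*0.091*0.659 = 0.035293 + 0.009003 + 0.001961 + 0.000500 = 0.046757
Of this, 0.002461 comes from 0.001961 + 0.000500 (the burglary=true cases).
Hence the posterior is 0.002461/0.046757 ≈ 0.0526.

Pr[burglary | ¬alarm, earthquake] ≈ 0.0526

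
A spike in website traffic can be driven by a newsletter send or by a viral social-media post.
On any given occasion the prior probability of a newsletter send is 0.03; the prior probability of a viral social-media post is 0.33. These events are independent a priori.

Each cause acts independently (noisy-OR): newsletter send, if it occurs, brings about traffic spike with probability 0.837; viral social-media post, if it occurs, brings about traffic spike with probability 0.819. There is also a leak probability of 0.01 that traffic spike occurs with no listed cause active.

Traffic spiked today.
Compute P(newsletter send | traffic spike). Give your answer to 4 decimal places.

P(newsletter send | traffic spike) ≈ 0.0895

Under noisy-OR, P(traffic spike | causes) = 1 − (1−0.01)·∏(1−qᵢ) over the active causes.
Enumerate the 4 (newsletter send, viral social-media post) configurations and weight by the priors:
  P(traffic spike) = 0.01×0.97×0.67 + 0.82081×0.97×0.33 + 0.83863×0.03×0.67 + 0.970792×0.03×0.33
        = 0.006499 + 0.262741 + 0.016856 + 0.009611 = 0.295707
The terms with newsletter send present sum to 0.026467, so
  P(newsletter send | traffic spike) = 0.026467 / 0.295707 ≈ 0.0895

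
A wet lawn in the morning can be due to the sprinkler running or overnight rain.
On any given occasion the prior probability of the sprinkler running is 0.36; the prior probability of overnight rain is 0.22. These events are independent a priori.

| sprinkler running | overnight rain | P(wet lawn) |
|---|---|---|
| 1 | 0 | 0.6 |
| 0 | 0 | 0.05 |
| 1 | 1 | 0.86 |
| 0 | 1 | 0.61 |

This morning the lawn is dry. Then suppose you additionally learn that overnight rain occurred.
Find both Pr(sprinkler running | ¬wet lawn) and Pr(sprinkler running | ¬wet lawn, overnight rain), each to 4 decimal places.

Enumerate the 4 (sprinkler running, overnight rain) configurations and weight by the priors:
  P(¬wet lawn) = 0.95×0.64×0.78 + 0.39×0.64×0.22 + 0.4×0.36×0.78 + 0.14×0.36×0.22
        = 0.474240 + 0.054912 + 0.112320 + 0.011088 = 0.652560
Keeping only the sprinkler running-present terms gives 0.123408, so
  P(sprinkler running | ¬wet lawn) = 0.123408 / 0.652560 ≈ 0.1891

Now condition on the additional information:
P(¬wet lawn | overnight rain) = 0.39×0.64 + 0.14×0.36 = 0.249600 + 0.050400 = 0.300000
The sprinkler running-present share is 0.14×0.36 = 0.050400.
So P(sprinkler running | ¬wet lawn, overnight rain) = 0.050400/0.300000 ≈ 0.1680.

Pr(sprinkler running | ¬wet lawn) ≈ 0.1891; Pr(sprinkler running | ¬wet lawn, overnight rain) ≈ 0.1680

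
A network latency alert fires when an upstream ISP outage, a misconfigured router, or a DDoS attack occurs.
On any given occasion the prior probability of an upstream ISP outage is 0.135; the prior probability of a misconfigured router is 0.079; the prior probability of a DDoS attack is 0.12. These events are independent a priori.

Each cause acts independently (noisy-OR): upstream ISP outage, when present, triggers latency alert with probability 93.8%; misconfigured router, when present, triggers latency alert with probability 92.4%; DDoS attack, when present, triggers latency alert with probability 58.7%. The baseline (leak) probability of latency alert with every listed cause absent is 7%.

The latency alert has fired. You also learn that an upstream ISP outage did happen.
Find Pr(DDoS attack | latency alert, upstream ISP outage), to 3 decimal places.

Pr(DDoS attack | latency alert, upstream ISP outage) ≈ 0.123

Under noisy-OR, P(latency alert | causes) = 1 − (1−0.07)·∏(1−qᵢ) over the active causes.
P(latency alert | upstream ISP outage) = 0.94234·0.921·0.88 + 0.976186·0.921·0.12 + 0.995618·0.079·0.88 + 0.99819·0.079·0.12 = 0.763748 + 0.107888 + 0.069215 + 0.009463 = 0.950314
Of this, 0.117351 comes from 0.107888 + 0.009463 (the DDoS attack=true cases).
Hence the posterior is 0.117351/0.950314 ≈ 0.123.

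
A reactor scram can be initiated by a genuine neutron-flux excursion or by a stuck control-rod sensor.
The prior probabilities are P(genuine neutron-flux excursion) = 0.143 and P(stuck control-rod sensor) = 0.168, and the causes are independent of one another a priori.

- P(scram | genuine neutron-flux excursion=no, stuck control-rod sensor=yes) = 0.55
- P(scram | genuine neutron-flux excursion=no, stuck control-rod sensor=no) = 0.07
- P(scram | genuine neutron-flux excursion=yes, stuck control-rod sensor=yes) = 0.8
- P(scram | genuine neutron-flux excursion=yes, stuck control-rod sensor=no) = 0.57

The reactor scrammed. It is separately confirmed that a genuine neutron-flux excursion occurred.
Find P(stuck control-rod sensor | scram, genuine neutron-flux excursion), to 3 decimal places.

P(scram | genuine neutron-flux excursion) = 0.57×0.832 + 0.8×0.168 = 0.474240 + 0.134400 = 0.608640
Restricting to configurations with stuck control-rod sensor present: 0.8×0.168 = 0.134400.
P(stuck control-rod sensor | scram, genuine neutron-flux excursion) = 0.134400 / 0.608640 ≈ 0.221

P(stuck control-rod sensor | scram, genuine neutron-flux excursion) ≈ 0.221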